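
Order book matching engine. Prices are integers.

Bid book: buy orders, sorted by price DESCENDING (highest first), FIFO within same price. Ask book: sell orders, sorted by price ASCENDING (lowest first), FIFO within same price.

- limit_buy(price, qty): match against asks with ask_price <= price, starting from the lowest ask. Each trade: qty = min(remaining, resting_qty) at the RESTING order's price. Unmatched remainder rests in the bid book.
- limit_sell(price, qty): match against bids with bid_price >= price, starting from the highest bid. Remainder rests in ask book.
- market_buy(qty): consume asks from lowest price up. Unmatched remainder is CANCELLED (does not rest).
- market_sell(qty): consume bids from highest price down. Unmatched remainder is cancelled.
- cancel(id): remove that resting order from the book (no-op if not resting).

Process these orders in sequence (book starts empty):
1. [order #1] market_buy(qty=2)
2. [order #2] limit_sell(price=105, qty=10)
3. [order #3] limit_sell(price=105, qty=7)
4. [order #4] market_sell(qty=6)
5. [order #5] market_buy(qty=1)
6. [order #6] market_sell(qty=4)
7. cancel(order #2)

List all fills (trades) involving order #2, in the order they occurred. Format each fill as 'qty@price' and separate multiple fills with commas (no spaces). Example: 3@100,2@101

After op 1 [order #1] market_buy(qty=2): fills=none; bids=[-] asks=[-]
After op 2 [order #2] limit_sell(price=105, qty=10): fills=none; bids=[-] asks=[#2:10@105]
After op 3 [order #3] limit_sell(price=105, qty=7): fills=none; bids=[-] asks=[#2:10@105 #3:7@105]
After op 4 [order #4] market_sell(qty=6): fills=none; bids=[-] asks=[#2:10@105 #3:7@105]
After op 5 [order #5] market_buy(qty=1): fills=#5x#2:1@105; bids=[-] asks=[#2:9@105 #3:7@105]
After op 6 [order #6] market_sell(qty=4): fills=none; bids=[-] asks=[#2:9@105 #3:7@105]
After op 7 cancel(order #2): fills=none; bids=[-] asks=[#3:7@105]

Answer: 1@105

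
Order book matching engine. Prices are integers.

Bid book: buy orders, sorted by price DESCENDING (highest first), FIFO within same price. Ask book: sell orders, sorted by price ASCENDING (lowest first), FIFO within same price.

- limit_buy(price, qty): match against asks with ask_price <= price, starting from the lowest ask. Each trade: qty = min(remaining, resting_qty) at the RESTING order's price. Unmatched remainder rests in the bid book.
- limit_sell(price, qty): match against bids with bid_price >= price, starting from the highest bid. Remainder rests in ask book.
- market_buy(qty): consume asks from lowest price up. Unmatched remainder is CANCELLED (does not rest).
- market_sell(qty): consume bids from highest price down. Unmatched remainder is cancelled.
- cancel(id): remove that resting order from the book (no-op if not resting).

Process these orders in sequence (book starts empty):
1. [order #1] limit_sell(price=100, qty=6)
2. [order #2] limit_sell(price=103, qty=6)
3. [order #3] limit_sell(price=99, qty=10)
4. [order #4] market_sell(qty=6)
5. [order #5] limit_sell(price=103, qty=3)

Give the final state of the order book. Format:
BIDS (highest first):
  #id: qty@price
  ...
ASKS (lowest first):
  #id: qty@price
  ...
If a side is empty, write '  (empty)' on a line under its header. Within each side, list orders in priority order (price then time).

Answer: BIDS (highest first):
  (empty)
ASKS (lowest first):
  #3: 10@99
  #1: 6@100
  #2: 6@103
  #5: 3@103

Derivation:
After op 1 [order #1] limit_sell(price=100, qty=6): fills=none; bids=[-] asks=[#1:6@100]
After op 2 [order #2] limit_sell(price=103, qty=6): fills=none; bids=[-] asks=[#1:6@100 #2:6@103]
After op 3 [order #3] limit_sell(price=99, qty=10): fills=none; bids=[-] asks=[#3:10@99 #1:6@100 #2:6@103]
After op 4 [order #4] market_sell(qty=6): fills=none; bids=[-] asks=[#3:10@99 #1:6@100 #2:6@103]
After op 5 [order #5] limit_sell(price=103, qty=3): fills=none; bids=[-] asks=[#3:10@99 #1:6@100 #2:6@103 #5:3@103]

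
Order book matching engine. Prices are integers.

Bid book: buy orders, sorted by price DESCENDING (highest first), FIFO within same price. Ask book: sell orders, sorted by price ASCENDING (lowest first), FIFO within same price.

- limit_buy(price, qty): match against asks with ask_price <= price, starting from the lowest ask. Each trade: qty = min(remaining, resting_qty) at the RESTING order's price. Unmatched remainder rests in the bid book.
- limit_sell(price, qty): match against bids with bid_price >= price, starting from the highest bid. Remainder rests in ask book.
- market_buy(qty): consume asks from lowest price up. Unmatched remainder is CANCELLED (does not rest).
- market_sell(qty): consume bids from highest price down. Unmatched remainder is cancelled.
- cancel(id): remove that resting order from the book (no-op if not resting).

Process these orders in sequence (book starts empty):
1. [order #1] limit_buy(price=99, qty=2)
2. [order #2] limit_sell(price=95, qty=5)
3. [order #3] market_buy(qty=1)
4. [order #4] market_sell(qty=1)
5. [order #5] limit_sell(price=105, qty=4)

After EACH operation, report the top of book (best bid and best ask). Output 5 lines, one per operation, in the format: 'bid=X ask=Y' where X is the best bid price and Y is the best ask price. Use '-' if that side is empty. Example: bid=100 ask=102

After op 1 [order #1] limit_buy(price=99, qty=2): fills=none; bids=[#1:2@99] asks=[-]
After op 2 [order #2] limit_sell(price=95, qty=5): fills=#1x#2:2@99; bids=[-] asks=[#2:3@95]
After op 3 [order #3] market_buy(qty=1): fills=#3x#2:1@95; bids=[-] asks=[#2:2@95]
After op 4 [order #4] market_sell(qty=1): fills=none; bids=[-] asks=[#2:2@95]
After op 5 [order #5] limit_sell(price=105, qty=4): fills=none; bids=[-] asks=[#2:2@95 #5:4@105]

Answer: bid=99 ask=-
bid=- ask=95
bid=- ask=95
bid=- ask=95
bid=- ask=95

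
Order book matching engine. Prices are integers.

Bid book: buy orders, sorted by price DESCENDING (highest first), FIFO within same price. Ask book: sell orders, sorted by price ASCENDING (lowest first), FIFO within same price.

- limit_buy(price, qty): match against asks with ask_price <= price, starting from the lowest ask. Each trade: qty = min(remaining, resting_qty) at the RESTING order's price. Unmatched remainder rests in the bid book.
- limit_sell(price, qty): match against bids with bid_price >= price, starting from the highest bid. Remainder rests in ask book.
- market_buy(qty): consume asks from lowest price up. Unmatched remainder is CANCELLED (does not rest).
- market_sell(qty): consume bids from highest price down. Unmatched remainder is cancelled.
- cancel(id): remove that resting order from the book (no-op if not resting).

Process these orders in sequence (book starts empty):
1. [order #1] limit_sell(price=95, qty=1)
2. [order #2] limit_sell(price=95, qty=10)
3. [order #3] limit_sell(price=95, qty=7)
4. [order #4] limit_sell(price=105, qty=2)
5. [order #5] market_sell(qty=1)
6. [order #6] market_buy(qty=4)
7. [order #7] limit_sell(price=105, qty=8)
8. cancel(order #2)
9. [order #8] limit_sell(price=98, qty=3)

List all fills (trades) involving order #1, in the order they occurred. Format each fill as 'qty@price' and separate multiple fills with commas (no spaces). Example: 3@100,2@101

Answer: 1@95

Derivation:
After op 1 [order #1] limit_sell(price=95, qty=1): fills=none; bids=[-] asks=[#1:1@95]
After op 2 [order #2] limit_sell(price=95, qty=10): fills=none; bids=[-] asks=[#1:1@95 #2:10@95]
After op 3 [order #3] limit_sell(price=95, qty=7): fills=none; bids=[-] asks=[#1:1@95 #2:10@95 #3:7@95]
After op 4 [order #4] limit_sell(price=105, qty=2): fills=none; bids=[-] asks=[#1:1@95 #2:10@95 #3:7@95 #4:2@105]
After op 5 [order #5] market_sell(qty=1): fills=none; bids=[-] asks=[#1:1@95 #2:10@95 #3:7@95 #4:2@105]
After op 6 [order #6] market_buy(qty=4): fills=#6x#1:1@95 #6x#2:3@95; bids=[-] asks=[#2:7@95 #3:7@95 #4:2@105]
After op 7 [order #7] limit_sell(price=105, qty=8): fills=none; bids=[-] asks=[#2:7@95 #3:7@95 #4:2@105 #7:8@105]
After op 8 cancel(order #2): fills=none; bids=[-] asks=[#3:7@95 #4:2@105 #7:8@105]
After op 9 [order #8] limit_sell(price=98, qty=3): fills=none; bids=[-] asks=[#3:7@95 #8:3@98 #4:2@105 #7:8@105]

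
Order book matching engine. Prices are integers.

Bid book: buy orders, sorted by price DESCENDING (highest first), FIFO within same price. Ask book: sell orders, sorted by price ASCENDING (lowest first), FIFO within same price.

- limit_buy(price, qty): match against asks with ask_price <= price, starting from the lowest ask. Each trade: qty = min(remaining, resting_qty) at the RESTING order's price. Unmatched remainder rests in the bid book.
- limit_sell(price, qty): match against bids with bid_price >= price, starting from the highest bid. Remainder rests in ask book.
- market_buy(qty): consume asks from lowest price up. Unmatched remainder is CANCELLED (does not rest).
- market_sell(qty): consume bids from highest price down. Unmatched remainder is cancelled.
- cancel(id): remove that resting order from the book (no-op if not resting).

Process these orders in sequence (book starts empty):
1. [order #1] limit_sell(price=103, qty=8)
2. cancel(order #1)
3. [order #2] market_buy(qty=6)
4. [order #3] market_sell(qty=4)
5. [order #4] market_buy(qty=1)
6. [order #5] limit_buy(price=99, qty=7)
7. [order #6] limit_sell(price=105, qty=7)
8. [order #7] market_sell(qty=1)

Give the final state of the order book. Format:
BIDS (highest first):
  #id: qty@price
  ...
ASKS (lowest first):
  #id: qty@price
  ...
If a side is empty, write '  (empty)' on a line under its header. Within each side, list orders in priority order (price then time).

After op 1 [order #1] limit_sell(price=103, qty=8): fills=none; bids=[-] asks=[#1:8@103]
After op 2 cancel(order #1): fills=none; bids=[-] asks=[-]
After op 3 [order #2] market_buy(qty=6): fills=none; bids=[-] asks=[-]
After op 4 [order #3] market_sell(qty=4): fills=none; bids=[-] asks=[-]
After op 5 [order #4] market_buy(qty=1): fills=none; bids=[-] asks=[-]
After op 6 [order #5] limit_buy(price=99, qty=7): fills=none; bids=[#5:7@99] asks=[-]
After op 7 [order #6] limit_sell(price=105, qty=7): fills=none; bids=[#5:7@99] asks=[#6:7@105]
After op 8 [order #7] market_sell(qty=1): fills=#5x#7:1@99; bids=[#5:6@99] asks=[#6:7@105]

Answer: BIDS (highest first):
  #5: 6@99
ASKS (lowest first):
  #6: 7@105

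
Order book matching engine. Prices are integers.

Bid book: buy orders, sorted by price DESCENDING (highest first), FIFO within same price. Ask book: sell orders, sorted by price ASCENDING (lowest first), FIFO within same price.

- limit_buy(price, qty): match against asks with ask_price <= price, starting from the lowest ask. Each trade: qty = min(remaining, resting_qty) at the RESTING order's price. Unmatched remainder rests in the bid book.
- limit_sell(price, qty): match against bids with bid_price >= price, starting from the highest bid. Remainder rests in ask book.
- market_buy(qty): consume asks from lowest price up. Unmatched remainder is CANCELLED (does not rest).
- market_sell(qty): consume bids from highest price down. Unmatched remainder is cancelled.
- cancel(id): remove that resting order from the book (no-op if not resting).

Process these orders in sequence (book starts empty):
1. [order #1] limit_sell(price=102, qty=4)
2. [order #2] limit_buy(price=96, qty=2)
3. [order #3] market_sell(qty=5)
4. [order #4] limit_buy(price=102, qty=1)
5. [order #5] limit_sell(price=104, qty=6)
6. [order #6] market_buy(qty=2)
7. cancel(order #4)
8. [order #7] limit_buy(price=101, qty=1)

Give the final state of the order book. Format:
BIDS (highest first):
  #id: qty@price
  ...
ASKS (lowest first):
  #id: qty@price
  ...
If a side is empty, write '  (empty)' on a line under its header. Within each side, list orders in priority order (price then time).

After op 1 [order #1] limit_sell(price=102, qty=4): fills=none; bids=[-] asks=[#1:4@102]
After op 2 [order #2] limit_buy(price=96, qty=2): fills=none; bids=[#2:2@96] asks=[#1:4@102]
After op 3 [order #3] market_sell(qty=5): fills=#2x#3:2@96; bids=[-] asks=[#1:4@102]
After op 4 [order #4] limit_buy(price=102, qty=1): fills=#4x#1:1@102; bids=[-] asks=[#1:3@102]
After op 5 [order #5] limit_sell(price=104, qty=6): fills=none; bids=[-] asks=[#1:3@102 #5:6@104]
After op 6 [order #6] market_buy(qty=2): fills=#6x#1:2@102; bids=[-] asks=[#1:1@102 #5:6@104]
After op 7 cancel(order #4): fills=none; bids=[-] asks=[#1:1@102 #5:6@104]
After op 8 [order #7] limit_buy(price=101, qty=1): fills=none; bids=[#7:1@101] asks=[#1:1@102 #5:6@104]

Answer: BIDS (highest first):
  #7: 1@101
ASKS (lowest first):
  #1: 1@102
  #5: 6@104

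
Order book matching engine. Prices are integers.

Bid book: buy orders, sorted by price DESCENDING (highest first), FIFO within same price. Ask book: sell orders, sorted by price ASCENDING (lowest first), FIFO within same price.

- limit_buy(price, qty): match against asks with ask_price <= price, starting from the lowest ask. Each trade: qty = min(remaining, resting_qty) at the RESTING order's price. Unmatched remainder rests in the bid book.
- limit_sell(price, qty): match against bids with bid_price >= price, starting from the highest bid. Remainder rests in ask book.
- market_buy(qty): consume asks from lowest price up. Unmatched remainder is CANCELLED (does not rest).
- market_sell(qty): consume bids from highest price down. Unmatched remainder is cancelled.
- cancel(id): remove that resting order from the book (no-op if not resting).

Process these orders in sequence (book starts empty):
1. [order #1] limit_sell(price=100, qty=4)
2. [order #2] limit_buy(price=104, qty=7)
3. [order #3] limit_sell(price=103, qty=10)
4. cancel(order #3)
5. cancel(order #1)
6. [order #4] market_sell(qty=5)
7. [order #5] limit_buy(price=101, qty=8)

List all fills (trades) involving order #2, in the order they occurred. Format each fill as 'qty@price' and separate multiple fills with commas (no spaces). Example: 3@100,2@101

After op 1 [order #1] limit_sell(price=100, qty=4): fills=none; bids=[-] asks=[#1:4@100]
After op 2 [order #2] limit_buy(price=104, qty=7): fills=#2x#1:4@100; bids=[#2:3@104] asks=[-]
After op 3 [order #3] limit_sell(price=103, qty=10): fills=#2x#3:3@104; bids=[-] asks=[#3:7@103]
After op 4 cancel(order #3): fills=none; bids=[-] asks=[-]
After op 5 cancel(order #1): fills=none; bids=[-] asks=[-]
After op 6 [order #4] market_sell(qty=5): fills=none; bids=[-] asks=[-]
After op 7 [order #5] limit_buy(price=101, qty=8): fills=none; bids=[#5:8@101] asks=[-]

Answer: 4@100,3@104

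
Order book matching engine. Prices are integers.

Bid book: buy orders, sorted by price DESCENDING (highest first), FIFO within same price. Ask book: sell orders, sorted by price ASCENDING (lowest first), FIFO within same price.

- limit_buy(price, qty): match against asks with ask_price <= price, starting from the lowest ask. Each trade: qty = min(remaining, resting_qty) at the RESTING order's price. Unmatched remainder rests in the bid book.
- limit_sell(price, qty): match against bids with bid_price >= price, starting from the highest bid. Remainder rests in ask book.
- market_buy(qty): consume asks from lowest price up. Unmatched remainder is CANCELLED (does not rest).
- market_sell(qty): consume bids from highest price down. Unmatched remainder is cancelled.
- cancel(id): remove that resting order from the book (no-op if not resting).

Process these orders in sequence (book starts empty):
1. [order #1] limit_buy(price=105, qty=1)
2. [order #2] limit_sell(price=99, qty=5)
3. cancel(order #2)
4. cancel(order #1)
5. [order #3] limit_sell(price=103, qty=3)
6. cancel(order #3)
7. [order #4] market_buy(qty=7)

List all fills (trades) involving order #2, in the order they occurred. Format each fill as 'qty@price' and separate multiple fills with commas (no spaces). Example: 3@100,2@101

After op 1 [order #1] limit_buy(price=105, qty=1): fills=none; bids=[#1:1@105] asks=[-]
After op 2 [order #2] limit_sell(price=99, qty=5): fills=#1x#2:1@105; bids=[-] asks=[#2:4@99]
After op 3 cancel(order #2): fills=none; bids=[-] asks=[-]
After op 4 cancel(order #1): fills=none; bids=[-] asks=[-]
After op 5 [order #3] limit_sell(price=103, qty=3): fills=none; bids=[-] asks=[#3:3@103]
After op 6 cancel(order #3): fills=none; bids=[-] asks=[-]
After op 7 [order #4] market_buy(qty=7): fills=none; bids=[-] asks=[-]

Answer: 1@105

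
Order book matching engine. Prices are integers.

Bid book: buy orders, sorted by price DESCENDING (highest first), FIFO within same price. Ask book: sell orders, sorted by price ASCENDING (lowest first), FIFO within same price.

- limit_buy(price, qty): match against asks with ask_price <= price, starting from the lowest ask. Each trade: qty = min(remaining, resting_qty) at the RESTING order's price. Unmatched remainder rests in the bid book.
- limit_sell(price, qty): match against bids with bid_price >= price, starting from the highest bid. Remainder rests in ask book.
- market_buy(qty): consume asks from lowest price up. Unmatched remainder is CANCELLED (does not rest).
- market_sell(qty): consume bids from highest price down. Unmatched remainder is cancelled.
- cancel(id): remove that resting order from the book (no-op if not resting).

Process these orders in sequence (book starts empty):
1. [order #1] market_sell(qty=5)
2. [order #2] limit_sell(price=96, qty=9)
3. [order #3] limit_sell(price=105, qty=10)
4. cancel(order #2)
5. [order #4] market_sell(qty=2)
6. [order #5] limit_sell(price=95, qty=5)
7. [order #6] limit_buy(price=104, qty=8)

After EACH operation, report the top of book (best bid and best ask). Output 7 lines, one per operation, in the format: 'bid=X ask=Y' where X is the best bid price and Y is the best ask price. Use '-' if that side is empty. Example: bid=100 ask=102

After op 1 [order #1] market_sell(qty=5): fills=none; bids=[-] asks=[-]
After op 2 [order #2] limit_sell(price=96, qty=9): fills=none; bids=[-] asks=[#2:9@96]
After op 3 [order #3] limit_sell(price=105, qty=10): fills=none; bids=[-] asks=[#2:9@96 #3:10@105]
After op 4 cancel(order #2): fills=none; bids=[-] asks=[#3:10@105]
After op 5 [order #4] market_sell(qty=2): fills=none; bids=[-] asks=[#3:10@105]
After op 6 [order #5] limit_sell(price=95, qty=5): fills=none; bids=[-] asks=[#5:5@95 #3:10@105]
After op 7 [order #6] limit_buy(price=104, qty=8): fills=#6x#5:5@95; bids=[#6:3@104] asks=[#3:10@105]

Answer: bid=- ask=-
bid=- ask=96
bid=- ask=96
bid=- ask=105
bid=- ask=105
bid=- ask=95
bid=104 ask=105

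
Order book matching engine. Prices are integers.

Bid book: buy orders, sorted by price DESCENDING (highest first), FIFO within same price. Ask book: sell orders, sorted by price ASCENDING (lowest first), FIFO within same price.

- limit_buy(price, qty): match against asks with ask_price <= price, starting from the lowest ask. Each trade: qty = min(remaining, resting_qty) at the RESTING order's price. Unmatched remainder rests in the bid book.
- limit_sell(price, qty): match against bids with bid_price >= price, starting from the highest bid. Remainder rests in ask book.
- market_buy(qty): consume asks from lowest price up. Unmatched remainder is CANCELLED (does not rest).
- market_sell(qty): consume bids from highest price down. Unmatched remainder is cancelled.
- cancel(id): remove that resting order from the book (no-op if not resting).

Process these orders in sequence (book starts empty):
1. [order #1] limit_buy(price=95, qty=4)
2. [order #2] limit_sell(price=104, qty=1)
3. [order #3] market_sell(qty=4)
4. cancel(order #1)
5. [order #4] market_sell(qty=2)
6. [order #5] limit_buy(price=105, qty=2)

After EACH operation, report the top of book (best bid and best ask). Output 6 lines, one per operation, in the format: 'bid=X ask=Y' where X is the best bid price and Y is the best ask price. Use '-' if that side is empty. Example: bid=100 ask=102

After op 1 [order #1] limit_buy(price=95, qty=4): fills=none; bids=[#1:4@95] asks=[-]
After op 2 [order #2] limit_sell(price=104, qty=1): fills=none; bids=[#1:4@95] asks=[#2:1@104]
After op 3 [order #3] market_sell(qty=4): fills=#1x#3:4@95; bids=[-] asks=[#2:1@104]
After op 4 cancel(order #1): fills=none; bids=[-] asks=[#2:1@104]
After op 5 [order #4] market_sell(qty=2): fills=none; bids=[-] asks=[#2:1@104]
After op 6 [order #5] limit_buy(price=105, qty=2): fills=#5x#2:1@104; bids=[#5:1@105] asks=[-]

Answer: bid=95 ask=-
bid=95 ask=104
bid=- ask=104
bid=- ask=104
bid=- ask=104
bid=105 ask=-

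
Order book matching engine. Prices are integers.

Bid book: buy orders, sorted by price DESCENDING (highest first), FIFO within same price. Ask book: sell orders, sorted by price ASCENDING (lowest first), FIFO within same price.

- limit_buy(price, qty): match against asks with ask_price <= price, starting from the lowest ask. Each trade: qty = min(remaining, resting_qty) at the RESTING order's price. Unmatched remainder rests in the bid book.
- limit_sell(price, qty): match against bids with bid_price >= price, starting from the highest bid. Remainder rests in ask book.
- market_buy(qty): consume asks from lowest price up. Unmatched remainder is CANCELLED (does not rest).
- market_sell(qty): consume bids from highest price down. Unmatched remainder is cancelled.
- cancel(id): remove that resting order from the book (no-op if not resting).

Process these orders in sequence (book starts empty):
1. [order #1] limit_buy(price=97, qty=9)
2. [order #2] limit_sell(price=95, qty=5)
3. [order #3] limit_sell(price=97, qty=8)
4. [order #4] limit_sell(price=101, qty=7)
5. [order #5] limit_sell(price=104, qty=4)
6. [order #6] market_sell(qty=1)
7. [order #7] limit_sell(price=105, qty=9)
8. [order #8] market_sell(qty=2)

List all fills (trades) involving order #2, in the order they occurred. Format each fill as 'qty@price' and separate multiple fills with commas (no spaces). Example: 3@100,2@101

Answer: 5@97

Derivation:
After op 1 [order #1] limit_buy(price=97, qty=9): fills=none; bids=[#1:9@97] asks=[-]
After op 2 [order #2] limit_sell(price=95, qty=5): fills=#1x#2:5@97; bids=[#1:4@97] asks=[-]
After op 3 [order #3] limit_sell(price=97, qty=8): fills=#1x#3:4@97; bids=[-] asks=[#3:4@97]
After op 4 [order #4] limit_sell(price=101, qty=7): fills=none; bids=[-] asks=[#3:4@97 #4:7@101]
After op 5 [order #5] limit_sell(price=104, qty=4): fills=none; bids=[-] asks=[#3:4@97 #4:7@101 #5:4@104]
After op 6 [order #6] market_sell(qty=1): fills=none; bids=[-] asks=[#3:4@97 #4:7@101 #5:4@104]
After op 7 [order #7] limit_sell(price=105, qty=9): fills=none; bids=[-] asks=[#3:4@97 #4:7@101 #5:4@104 #7:9@105]
After op 8 [order #8] market_sell(qty=2): fills=none; bids=[-] asks=[#3:4@97 #4:7@101 #5:4@104 #7:9@105]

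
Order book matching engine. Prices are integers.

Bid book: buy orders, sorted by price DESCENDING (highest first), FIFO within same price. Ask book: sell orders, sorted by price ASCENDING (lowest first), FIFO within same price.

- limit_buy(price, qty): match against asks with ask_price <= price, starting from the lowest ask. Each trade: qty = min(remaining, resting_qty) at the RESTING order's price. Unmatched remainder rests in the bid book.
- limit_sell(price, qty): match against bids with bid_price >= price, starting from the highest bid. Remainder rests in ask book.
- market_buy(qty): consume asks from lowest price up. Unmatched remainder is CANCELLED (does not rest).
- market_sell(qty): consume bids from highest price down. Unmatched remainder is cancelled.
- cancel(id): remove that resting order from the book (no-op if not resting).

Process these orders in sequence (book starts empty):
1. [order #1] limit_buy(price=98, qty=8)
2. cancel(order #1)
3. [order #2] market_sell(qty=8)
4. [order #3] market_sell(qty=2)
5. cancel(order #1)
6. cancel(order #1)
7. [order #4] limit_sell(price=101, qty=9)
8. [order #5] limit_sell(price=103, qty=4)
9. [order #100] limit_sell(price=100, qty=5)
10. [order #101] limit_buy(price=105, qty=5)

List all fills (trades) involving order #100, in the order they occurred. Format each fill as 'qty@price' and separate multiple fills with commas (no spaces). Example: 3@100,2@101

Answer: 5@100

Derivation:
After op 1 [order #1] limit_buy(price=98, qty=8): fills=none; bids=[#1:8@98] asks=[-]
After op 2 cancel(order #1): fills=none; bids=[-] asks=[-]
After op 3 [order #2] market_sell(qty=8): fills=none; bids=[-] asks=[-]
After op 4 [order #3] market_sell(qty=2): fills=none; bids=[-] asks=[-]
After op 5 cancel(order #1): fills=none; bids=[-] asks=[-]
After op 6 cancel(order #1): fills=none; bids=[-] asks=[-]
After op 7 [order #4] limit_sell(price=101, qty=9): fills=none; bids=[-] asks=[#4:9@101]
After op 8 [order #5] limit_sell(price=103, qty=4): fills=none; bids=[-] asks=[#4:9@101 #5:4@103]
After op 9 [order #100] limit_sell(price=100, qty=5): fills=none; bids=[-] asks=[#100:5@100 #4:9@101 #5:4@103]
After op 10 [order #101] limit_buy(price=105, qty=5): fills=#101x#100:5@100; bids=[-] asks=[#4:9@101 #5:4@103]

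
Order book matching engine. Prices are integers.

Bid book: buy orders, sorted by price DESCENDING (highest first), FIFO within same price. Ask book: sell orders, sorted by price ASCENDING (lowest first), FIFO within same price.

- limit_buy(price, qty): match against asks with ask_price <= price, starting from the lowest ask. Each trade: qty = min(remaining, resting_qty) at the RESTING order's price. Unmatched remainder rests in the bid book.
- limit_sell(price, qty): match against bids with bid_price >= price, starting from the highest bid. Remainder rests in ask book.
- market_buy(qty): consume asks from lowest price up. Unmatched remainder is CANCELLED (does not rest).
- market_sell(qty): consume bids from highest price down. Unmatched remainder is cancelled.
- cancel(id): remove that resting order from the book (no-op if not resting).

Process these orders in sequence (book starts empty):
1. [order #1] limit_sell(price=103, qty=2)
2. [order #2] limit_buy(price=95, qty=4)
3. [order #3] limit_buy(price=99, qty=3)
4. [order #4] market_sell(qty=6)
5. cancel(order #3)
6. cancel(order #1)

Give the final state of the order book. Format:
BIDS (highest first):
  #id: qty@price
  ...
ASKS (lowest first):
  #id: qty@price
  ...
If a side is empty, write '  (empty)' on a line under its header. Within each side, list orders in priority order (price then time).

Answer: BIDS (highest first):
  #2: 1@95
ASKS (lowest first):
  (empty)

Derivation:
After op 1 [order #1] limit_sell(price=103, qty=2): fills=none; bids=[-] asks=[#1:2@103]
After op 2 [order #2] limit_buy(price=95, qty=4): fills=none; bids=[#2:4@95] asks=[#1:2@103]
After op 3 [order #3] limit_buy(price=99, qty=3): fills=none; bids=[#3:3@99 #2:4@95] asks=[#1:2@103]
After op 4 [order #4] market_sell(qty=6): fills=#3x#4:3@99 #2x#4:3@95; bids=[#2:1@95] asks=[#1:2@103]
After op 5 cancel(order #3): fills=none; bids=[#2:1@95] asks=[#1:2@103]
After op 6 cancel(order #1): fills=none; bids=[#2:1@95] asks=[-]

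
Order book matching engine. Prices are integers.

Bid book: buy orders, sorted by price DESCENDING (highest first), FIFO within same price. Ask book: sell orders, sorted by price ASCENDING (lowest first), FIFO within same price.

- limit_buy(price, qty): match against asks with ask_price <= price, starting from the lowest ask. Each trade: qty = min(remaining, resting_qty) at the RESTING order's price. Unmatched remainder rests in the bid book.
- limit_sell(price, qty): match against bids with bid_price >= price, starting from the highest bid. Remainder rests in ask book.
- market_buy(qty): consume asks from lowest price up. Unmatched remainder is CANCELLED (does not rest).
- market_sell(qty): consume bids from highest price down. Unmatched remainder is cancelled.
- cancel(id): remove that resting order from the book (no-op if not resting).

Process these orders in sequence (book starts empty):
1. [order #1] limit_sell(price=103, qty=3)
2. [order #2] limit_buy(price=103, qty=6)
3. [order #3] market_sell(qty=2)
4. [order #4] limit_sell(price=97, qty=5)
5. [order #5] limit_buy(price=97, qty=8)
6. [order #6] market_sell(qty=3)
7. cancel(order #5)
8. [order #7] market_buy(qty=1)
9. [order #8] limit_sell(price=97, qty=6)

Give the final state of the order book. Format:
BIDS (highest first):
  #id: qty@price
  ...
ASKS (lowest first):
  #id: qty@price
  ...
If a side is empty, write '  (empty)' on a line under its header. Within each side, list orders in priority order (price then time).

After op 1 [order #1] limit_sell(price=103, qty=3): fills=none; bids=[-] asks=[#1:3@103]
After op 2 [order #2] limit_buy(price=103, qty=6): fills=#2x#1:3@103; bids=[#2:3@103] asks=[-]
After op 3 [order #3] market_sell(qty=2): fills=#2x#3:2@103; bids=[#2:1@103] asks=[-]
After op 4 [order #4] limit_sell(price=97, qty=5): fills=#2x#4:1@103; bids=[-] asks=[#4:4@97]
After op 5 [order #5] limit_buy(price=97, qty=8): fills=#5x#4:4@97; bids=[#5:4@97] asks=[-]
After op 6 [order #6] market_sell(qty=3): fills=#5x#6:3@97; bids=[#5:1@97] asks=[-]
After op 7 cancel(order #5): fills=none; bids=[-] asks=[-]
After op 8 [order #7] market_buy(qty=1): fills=none; bids=[-] asks=[-]
After op 9 [order #8] limit_sell(price=97, qty=6): fills=none; bids=[-] asks=[#8:6@97]

Answer: BIDS (highest first):
  (empty)
ASKS (lowest first):
  #8: 6@97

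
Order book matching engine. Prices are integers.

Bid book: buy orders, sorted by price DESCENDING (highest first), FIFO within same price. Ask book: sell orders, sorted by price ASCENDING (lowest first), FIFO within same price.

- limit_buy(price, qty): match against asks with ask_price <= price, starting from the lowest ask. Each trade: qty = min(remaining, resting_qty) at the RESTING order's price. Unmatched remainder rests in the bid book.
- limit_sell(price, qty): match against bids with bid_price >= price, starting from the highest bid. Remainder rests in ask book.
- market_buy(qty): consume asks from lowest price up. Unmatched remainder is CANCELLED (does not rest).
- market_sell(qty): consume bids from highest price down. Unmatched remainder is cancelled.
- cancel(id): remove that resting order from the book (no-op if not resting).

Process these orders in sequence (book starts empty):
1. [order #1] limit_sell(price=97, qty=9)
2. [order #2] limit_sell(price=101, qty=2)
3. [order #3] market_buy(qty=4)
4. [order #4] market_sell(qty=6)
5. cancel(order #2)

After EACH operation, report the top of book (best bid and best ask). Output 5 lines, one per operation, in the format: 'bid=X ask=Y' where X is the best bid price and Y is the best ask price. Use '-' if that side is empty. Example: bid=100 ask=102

Answer: bid=- ask=97
bid=- ask=97
bid=- ask=97
bid=- ask=97
bid=- ask=97

Derivation:
After op 1 [order #1] limit_sell(price=97, qty=9): fills=none; bids=[-] asks=[#1:9@97]
After op 2 [order #2] limit_sell(price=101, qty=2): fills=none; bids=[-] asks=[#1:9@97 #2:2@101]
After op 3 [order #3] market_buy(qty=4): fills=#3x#1:4@97; bids=[-] asks=[#1:5@97 #2:2@101]
After op 4 [order #4] market_sell(qty=6): fills=none; bids=[-] asks=[#1:5@97 #2:2@101]
After op 5 cancel(order #2): fills=none; bids=[-] asks=[#1:5@97]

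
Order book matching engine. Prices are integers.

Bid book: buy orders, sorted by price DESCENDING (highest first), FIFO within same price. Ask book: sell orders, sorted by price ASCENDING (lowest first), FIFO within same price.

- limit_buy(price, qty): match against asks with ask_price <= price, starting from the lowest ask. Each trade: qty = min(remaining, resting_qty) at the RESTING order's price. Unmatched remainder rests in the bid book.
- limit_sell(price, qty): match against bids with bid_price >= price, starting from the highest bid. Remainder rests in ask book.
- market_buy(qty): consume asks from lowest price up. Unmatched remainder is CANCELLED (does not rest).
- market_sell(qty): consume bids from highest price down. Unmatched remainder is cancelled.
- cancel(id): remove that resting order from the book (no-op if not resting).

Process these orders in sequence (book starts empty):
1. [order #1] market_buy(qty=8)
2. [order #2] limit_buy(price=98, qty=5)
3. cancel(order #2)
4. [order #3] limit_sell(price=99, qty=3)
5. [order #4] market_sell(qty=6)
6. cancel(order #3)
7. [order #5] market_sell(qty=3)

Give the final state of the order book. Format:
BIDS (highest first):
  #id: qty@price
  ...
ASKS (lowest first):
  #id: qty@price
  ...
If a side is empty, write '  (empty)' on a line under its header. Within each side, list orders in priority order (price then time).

Answer: BIDS (highest first):
  (empty)
ASKS (lowest first):
  (empty)

Derivation:
After op 1 [order #1] market_buy(qty=8): fills=none; bids=[-] asks=[-]
After op 2 [order #2] limit_buy(price=98, qty=5): fills=none; bids=[#2:5@98] asks=[-]
After op 3 cancel(order #2): fills=none; bids=[-] asks=[-]
After op 4 [order #3] limit_sell(price=99, qty=3): fills=none; bids=[-] asks=[#3:3@99]
After op 5 [order #4] market_sell(qty=6): fills=none; bids=[-] asks=[#3:3@99]
After op 6 cancel(order #3): fills=none; bids=[-] asks=[-]
After op 7 [order #5] market_sell(qty=3): fills=none; bids=[-] asks=[-]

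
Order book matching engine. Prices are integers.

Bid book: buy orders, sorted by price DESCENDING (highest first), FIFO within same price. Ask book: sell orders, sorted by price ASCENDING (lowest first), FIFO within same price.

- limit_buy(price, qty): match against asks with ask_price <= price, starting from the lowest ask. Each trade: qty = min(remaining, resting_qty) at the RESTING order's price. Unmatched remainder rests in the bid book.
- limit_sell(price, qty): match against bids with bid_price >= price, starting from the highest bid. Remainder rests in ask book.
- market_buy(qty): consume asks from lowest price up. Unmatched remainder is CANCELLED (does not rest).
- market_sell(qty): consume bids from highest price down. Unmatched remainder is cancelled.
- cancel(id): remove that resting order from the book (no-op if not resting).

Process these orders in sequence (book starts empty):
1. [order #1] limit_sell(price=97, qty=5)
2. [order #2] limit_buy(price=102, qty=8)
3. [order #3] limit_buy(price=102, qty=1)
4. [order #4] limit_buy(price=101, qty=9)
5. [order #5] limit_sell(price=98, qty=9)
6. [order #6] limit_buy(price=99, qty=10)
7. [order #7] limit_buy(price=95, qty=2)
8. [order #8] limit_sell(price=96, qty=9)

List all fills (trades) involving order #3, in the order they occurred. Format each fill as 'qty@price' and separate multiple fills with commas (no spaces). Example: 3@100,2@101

After op 1 [order #1] limit_sell(price=97, qty=5): fills=none; bids=[-] asks=[#1:5@97]
After op 2 [order #2] limit_buy(price=102, qty=8): fills=#2x#1:5@97; bids=[#2:3@102] asks=[-]
After op 3 [order #3] limit_buy(price=102, qty=1): fills=none; bids=[#2:3@102 #3:1@102] asks=[-]
After op 4 [order #4] limit_buy(price=101, qty=9): fills=none; bids=[#2:3@102 #3:1@102 #4:9@101] asks=[-]
After op 5 [order #5] limit_sell(price=98, qty=9): fills=#2x#5:3@102 #3x#5:1@102 #4x#5:5@101; bids=[#4:4@101] asks=[-]
After op 6 [order #6] limit_buy(price=99, qty=10): fills=none; bids=[#4:4@101 #6:10@99] asks=[-]
After op 7 [order #7] limit_buy(price=95, qty=2): fills=none; bids=[#4:4@101 #6:10@99 #7:2@95] asks=[-]
After op 8 [order #8] limit_sell(price=96, qty=9): fills=#4x#8:4@101 #6x#8:5@99; bids=[#6:5@99 #7:2@95] asks=[-]

Answer: 1@102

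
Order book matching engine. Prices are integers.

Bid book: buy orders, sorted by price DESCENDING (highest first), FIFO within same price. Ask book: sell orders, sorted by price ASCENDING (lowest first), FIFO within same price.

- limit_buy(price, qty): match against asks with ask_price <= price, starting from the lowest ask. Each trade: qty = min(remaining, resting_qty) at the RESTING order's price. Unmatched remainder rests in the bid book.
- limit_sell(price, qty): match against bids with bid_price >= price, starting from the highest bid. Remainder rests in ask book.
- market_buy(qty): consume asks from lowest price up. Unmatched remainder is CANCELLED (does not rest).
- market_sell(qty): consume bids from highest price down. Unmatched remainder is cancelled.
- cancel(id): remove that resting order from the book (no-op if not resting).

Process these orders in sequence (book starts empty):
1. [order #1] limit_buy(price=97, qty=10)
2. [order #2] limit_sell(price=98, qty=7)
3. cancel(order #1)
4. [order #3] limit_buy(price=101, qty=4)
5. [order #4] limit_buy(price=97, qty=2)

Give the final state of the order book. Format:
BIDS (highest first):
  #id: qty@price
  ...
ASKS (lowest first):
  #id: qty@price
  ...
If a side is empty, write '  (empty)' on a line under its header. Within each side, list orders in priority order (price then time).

Answer: BIDS (highest first):
  #4: 2@97
ASKS (lowest first):
  #2: 3@98

Derivation:
After op 1 [order #1] limit_buy(price=97, qty=10): fills=none; bids=[#1:10@97] asks=[-]
After op 2 [order #2] limit_sell(price=98, qty=7): fills=none; bids=[#1:10@97] asks=[#2:7@98]
After op 3 cancel(order #1): fills=none; bids=[-] asks=[#2:7@98]
After op 4 [order #3] limit_buy(price=101, qty=4): fills=#3x#2:4@98; bids=[-] asks=[#2:3@98]
After op 5 [order #4] limit_buy(price=97, qty=2): fills=none; bids=[#4:2@97] asks=[#2:3@98]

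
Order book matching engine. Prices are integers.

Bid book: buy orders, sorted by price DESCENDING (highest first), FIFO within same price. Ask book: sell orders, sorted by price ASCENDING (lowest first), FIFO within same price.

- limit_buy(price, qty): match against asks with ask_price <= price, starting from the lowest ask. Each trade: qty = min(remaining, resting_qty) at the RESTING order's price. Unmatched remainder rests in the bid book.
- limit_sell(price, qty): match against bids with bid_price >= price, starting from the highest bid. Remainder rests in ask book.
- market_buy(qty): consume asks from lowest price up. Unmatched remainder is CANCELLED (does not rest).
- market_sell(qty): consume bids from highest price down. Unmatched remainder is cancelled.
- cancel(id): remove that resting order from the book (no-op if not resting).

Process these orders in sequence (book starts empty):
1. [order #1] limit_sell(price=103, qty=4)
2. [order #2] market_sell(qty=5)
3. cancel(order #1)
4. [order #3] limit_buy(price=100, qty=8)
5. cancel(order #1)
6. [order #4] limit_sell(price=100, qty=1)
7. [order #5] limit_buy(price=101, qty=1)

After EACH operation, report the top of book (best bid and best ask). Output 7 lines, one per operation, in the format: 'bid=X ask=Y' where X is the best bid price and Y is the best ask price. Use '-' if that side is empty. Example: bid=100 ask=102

After op 1 [order #1] limit_sell(price=103, qty=4): fills=none; bids=[-] asks=[#1:4@103]
After op 2 [order #2] market_sell(qty=5): fills=none; bids=[-] asks=[#1:4@103]
After op 3 cancel(order #1): fills=none; bids=[-] asks=[-]
After op 4 [order #3] limit_buy(price=100, qty=8): fills=none; bids=[#3:8@100] asks=[-]
After op 5 cancel(order #1): fills=none; bids=[#3:8@100] asks=[-]
After op 6 [order #4] limit_sell(price=100, qty=1): fills=#3x#4:1@100; bids=[#3:7@100] asks=[-]
After op 7 [order #5] limit_buy(price=101, qty=1): fills=none; bids=[#5:1@101 #3:7@100] asks=[-]

Answer: bid=- ask=103
bid=- ask=103
bid=- ask=-
bid=100 ask=-
bid=100 ask=-
bid=100 ask=-
bid=101 ask=-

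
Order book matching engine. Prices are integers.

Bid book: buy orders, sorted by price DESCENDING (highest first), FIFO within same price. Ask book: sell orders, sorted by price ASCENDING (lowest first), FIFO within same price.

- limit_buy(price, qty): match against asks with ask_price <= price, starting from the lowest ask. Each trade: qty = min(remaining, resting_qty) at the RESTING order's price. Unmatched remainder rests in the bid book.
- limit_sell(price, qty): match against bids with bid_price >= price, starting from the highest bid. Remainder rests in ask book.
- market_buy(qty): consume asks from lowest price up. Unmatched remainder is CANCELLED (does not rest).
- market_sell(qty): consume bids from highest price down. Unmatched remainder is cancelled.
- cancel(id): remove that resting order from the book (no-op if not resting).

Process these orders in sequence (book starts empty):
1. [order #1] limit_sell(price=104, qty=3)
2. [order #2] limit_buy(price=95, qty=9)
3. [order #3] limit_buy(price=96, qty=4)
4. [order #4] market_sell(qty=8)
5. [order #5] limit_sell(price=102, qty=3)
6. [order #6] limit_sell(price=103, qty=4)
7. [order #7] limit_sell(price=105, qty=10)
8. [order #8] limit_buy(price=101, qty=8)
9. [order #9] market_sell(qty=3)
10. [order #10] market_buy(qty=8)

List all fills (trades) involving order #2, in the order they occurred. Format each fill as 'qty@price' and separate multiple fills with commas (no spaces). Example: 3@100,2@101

After op 1 [order #1] limit_sell(price=104, qty=3): fills=none; bids=[-] asks=[#1:3@104]
After op 2 [order #2] limit_buy(price=95, qty=9): fills=none; bids=[#2:9@95] asks=[#1:3@104]
After op 3 [order #3] limit_buy(price=96, qty=4): fills=none; bids=[#3:4@96 #2:9@95] asks=[#1:3@104]
After op 4 [order #4] market_sell(qty=8): fills=#3x#4:4@96 #2x#4:4@95; bids=[#2:5@95] asks=[#1:3@104]
After op 5 [order #5] limit_sell(price=102, qty=3): fills=none; bids=[#2:5@95] asks=[#5:3@102 #1:3@104]
After op 6 [order #6] limit_sell(price=103, qty=4): fills=none; bids=[#2:5@95] asks=[#5:3@102 #6:4@103 #1:3@104]
After op 7 [order #7] limit_sell(price=105, qty=10): fills=none; bids=[#2:5@95] asks=[#5:3@102 #6:4@103 #1:3@104 #7:10@105]
After op 8 [order #8] limit_buy(price=101, qty=8): fills=none; bids=[#8:8@101 #2:5@95] asks=[#5:3@102 #6:4@103 #1:3@104 #7:10@105]
After op 9 [order #9] market_sell(qty=3): fills=#8x#9:3@101; bids=[#8:5@101 #2:5@95] asks=[#5:3@102 #6:4@103 #1:3@104 #7:10@105]
After op 10 [order #10] market_buy(qty=8): fills=#10x#5:3@102 #10x#6:4@103 #10x#1:1@104; bids=[#8:5@101 #2:5@95] asks=[#1:2@104 #7:10@105]

Answer: 4@95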